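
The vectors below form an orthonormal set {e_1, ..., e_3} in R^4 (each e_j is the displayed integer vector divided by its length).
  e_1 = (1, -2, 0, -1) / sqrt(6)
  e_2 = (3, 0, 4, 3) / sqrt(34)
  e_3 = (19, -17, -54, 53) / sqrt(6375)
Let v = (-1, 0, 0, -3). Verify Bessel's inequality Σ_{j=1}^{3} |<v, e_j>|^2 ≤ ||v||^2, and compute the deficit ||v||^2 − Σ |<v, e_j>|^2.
Σ |<v, e_j>|^2 = 1234/125; ||v||^2 = 10; deficit = 16/125

Write each e_j = u_j / sqrt(<u_j, u_j>) where u_j is the displayed integer vector. Then <v, e_j> = <v, u_j> / sqrt(<u_j, u_j>), so |<v, e_j>|^2 = <v, u_j>^2 / <u_j, u_j>.
Coefficients: <v, e_1> = 2/sqrt(6), <v, e_2> = -12/sqrt(34), <v, e_3> = -178/sqrt(6375).
Square and sum: Σ |<v, e_j>|^2 = 1234/125.
Compute ||v||^2 = v·v = 10.
Deficit = 10 − 1234/125 = 16/125 ≥ 0, confirming Bessel's inequality. (The deficit equals ||v − Σ <v,e_j> e_j||^2, the squared distance from v to span{e_j}.)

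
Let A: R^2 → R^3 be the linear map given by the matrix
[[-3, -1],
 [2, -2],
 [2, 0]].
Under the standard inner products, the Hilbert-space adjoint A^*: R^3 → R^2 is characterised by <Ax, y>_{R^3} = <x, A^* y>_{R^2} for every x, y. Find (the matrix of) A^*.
A^* = A^T =
[[-3, 2, 2],
 [-1, -2, 0]]

For real matrices with standard dot products, the defining identity <Ax, y> = <x, A^* y> gives (Ax)^T y = x^T (A^*) y, i.e. x^T A^T y = x^T (A^*) y. Since this holds for all x, y, we must have A^* = A^T. Therefore
A^* =
[[-3, 2, 2],
 [-1, -2, 0]].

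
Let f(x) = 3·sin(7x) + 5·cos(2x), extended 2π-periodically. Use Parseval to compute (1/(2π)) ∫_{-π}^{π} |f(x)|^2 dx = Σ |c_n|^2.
Σ |c_n|^2 = 17

Expand |f|^2 and use orthogonality of {sin(nx), cos(mx)} on [-π, π]:
  ∫_{-π}^{π} sin(nx)^2 dx = π, ∫ cos(mx)^2 dx = π, and cross terms integrate to 0.
So ∫_{-π}^{π} f(x)^2 dx = 3^2 · π + 5^2 · π = (9 + 25)π.
Divide by 2π: (9 + 25)/2 = 17.
By Parseval, this equals Σ |c_n|^2.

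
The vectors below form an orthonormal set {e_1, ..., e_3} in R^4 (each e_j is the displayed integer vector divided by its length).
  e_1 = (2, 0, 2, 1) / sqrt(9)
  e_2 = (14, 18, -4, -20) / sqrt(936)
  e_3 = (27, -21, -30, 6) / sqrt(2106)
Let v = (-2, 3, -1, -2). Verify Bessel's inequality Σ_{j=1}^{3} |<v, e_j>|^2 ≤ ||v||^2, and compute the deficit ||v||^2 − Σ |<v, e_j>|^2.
Σ |<v, e_j>|^2 = 17; ||v||^2 = 18; deficit = 1

Write each e_j = u_j / sqrt(<u_j, u_j>) where u_j is the displayed integer vector. Then <v, e_j> = <v, u_j> / sqrt(<u_j, u_j>), so |<v, e_j>|^2 = <v, u_j>^2 / <u_j, u_j>.
Coefficients: <v, e_1> = -8/sqrt(9), <v, e_2> = 70/sqrt(936), <v, e_3> = -99/sqrt(2106).
Square and sum: Σ |<v, e_j>|^2 = 17.
Compute ||v||^2 = v·v = 18.
Deficit = 18 − 17 = 1 ≥ 0, confirming Bessel's inequality. (The deficit equals ||v − Σ <v,e_j> e_j||^2, the squared distance from v to span{e_j}.)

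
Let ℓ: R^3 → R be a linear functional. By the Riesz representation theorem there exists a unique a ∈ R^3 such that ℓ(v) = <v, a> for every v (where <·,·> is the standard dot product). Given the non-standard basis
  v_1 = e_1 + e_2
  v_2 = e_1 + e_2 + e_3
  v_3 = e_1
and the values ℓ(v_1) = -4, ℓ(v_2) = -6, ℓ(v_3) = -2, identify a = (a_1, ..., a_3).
a = (-2, -2, -2)

Write a = (a_1, ..., a_3) in the standard basis. For each basis vector v_i, ℓ(v_i) = <v_i, a> is a linear equation in the a_j's. Collect the n equations into a matrix system V a = ℓ, where row i of V is v_i (expressed in the standard basis). Since V is invertible (lower-triangular with 1s on the diagonal, up to permutation), solve by back-substitution:
  V =
[[1, 1, 0],
 [1, 1, 1],
 [1, 0, 0]]
  V a = (-4, -6, -2)
Solving gives a = (-2, -2, -2).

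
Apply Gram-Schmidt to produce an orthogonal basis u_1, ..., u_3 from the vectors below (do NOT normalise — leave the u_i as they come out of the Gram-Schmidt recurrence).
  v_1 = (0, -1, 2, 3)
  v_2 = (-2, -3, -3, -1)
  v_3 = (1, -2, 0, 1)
Orthogonal basis:
  u_1 = (0, -1, 2, 3)
  u_2 = (-2, -24/7, -15/7, 2/7)
  u_3 = (215/143, -223/286, -25/143, -41/286)

Apply the Gram-Schmidt recurrence
  u_1 = v_1
  u_i = v_i − Σ_{j<i} ((v_i · u_j) / (u_j · u_j)) · u_j.

Step by step this gives:
  u_1 = (0, -1, 2, 3)
  u_2 = (-2, -24/7, -15/7, 2/7)
  u_3 = (215/143, -223/286, -25/143, -41/286)

Orthogonality check:
  u_2 · u_1 = 0 (should be 0)
  u_3 · u_1 = 0 (should be 0)
  u_3 · u_2 = 0 (should be 0)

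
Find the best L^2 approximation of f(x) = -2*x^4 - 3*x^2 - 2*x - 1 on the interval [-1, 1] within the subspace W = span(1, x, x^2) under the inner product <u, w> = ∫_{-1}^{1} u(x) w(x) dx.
g(x) = -33*x^2/7 - 2*x - 29/35

The best approximation g ∈ W is the orthogonal projection of f onto W. Writing g = a_0 + a_1 x + a_2 x^2, the coefficients solve the normal equations G · a = b where
  G_{ij} = <φ_i, φ_j> and b_i = <f, φ_i>, with φ_0 = 1, φ_1 = x, φ_2 = x^2.
G =
  [2, 0, 2/3]
  [0, 2/3, 0]
  [2/3, 0, 2/5],
b = (-24/5, -4/3, -256/105).
Solving gives a_0 = -29/35, a_1 = -2, a_2 = -33/7, so
  g(x) = -33*x^2/7 - 2*x - 29/35.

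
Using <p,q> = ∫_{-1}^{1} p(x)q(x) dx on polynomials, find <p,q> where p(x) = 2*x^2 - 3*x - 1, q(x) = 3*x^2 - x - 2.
<p,q> = 56/15

Expand the product: p(x)·q(x) = 6*x^4 - 11*x^3 - 4*x^2 + 7*x + 2.
∫_{-1}^{1} of each monomial x^k gives [2/(k+1) if k even, 0 if k odd]. Integrating term-by-term (or equivalently evaluating the antiderivative F(x) = 6*x^5/5 - 11*x^4/4 - 4*x^3/3 + 7*x^2/2 + 2*x at the endpoints):
  F(1) − F(−1) = 157/60 − (-67/60) = 56/15.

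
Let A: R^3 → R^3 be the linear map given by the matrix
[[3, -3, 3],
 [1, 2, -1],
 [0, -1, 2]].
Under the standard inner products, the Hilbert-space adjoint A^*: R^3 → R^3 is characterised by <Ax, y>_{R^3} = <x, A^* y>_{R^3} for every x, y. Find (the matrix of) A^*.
A^* = A^T =
[[3, 1, 0],
 [-3, 2, -1],
 [3, -1, 2]]

For real matrices with standard dot products, the defining identity <Ax, y> = <x, A^* y> gives (Ax)^T y = x^T (A^*) y, i.e. x^T A^T y = x^T (A^*) y. Since this holds for all x, y, we must have A^* = A^T. Therefore
A^* =
[[3, 1, 0],
 [-3, 2, -1],
 [3, -1, 2]].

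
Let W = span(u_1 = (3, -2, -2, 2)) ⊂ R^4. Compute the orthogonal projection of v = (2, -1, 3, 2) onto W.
proj_W(v) = (6/7, -4/7, -4/7, 4/7)

Set up U = [u_1 | ... | u_1] ∈ R^(4×1). The projector onto W = col(U) is P = U (U^T U)^(-1) U^T.
Compute U^T U =
  [21],
and U^T v = (6).
Solve U^T U · c = U^T v for the coefficients: c = (2/7). The projection is proj_W(v) = U c.
Check: (v - proj_W(v)) · u_1 = 0  (should be 0).
Result: proj_W(v) = (6/7, -4/7, -4/7, 4/7).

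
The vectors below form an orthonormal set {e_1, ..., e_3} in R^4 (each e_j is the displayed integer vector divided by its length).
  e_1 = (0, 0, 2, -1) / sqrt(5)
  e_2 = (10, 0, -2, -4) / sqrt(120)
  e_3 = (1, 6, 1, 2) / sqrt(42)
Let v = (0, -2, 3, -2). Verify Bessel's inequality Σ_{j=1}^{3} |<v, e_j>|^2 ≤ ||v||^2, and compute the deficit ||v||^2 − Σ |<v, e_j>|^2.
Σ |<v, e_j>|^2 = 118/7; ||v||^2 = 17; deficit = 1/7

Write each e_j = u_j / sqrt(<u_j, u_j>) where u_j is the displayed integer vector. Then <v, e_j> = <v, u_j> / sqrt(<u_j, u_j>), so |<v, e_j>|^2 = <v, u_j>^2 / <u_j, u_j>.
Coefficients: <v, e_1> = 8/sqrt(5), <v, e_2> = 2/sqrt(120), <v, e_3> = -13/sqrt(42).
Square and sum: Σ |<v, e_j>|^2 = 118/7.
Compute ||v||^2 = v·v = 17.
Deficit = 17 − 118/7 = 1/7 ≥ 0, confirming Bessel's inequality. (The deficit equals ||v − Σ <v,e_j> e_j||^2, the squared distance from v to span{e_j}.)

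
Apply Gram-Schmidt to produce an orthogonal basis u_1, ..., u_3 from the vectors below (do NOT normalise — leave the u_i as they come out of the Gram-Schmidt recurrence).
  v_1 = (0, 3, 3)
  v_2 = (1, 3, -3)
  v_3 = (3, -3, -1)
Orthogonal basis:
  u_1 = (0, 3, 3)
  u_2 = (1, 3, -3)
  u_3 = (60/19, -10/19, 10/19)

Apply the Gram-Schmidt recurrence
  u_1 = v_1
  u_i = v_i − Σ_{j<i} ((v_i · u_j) / (u_j · u_j)) · u_j.

Step by step this gives:
  u_1 = (0, 3, 3)
  u_2 = (1, 3, -3)
  u_3 = (60/19, -10/19, 10/19)

Orthogonality check:
  u_2 · u_1 = 0 (should be 0)
  u_3 · u_1 = 0 (should be 0)
  u_3 · u_2 = 0 (should be 0)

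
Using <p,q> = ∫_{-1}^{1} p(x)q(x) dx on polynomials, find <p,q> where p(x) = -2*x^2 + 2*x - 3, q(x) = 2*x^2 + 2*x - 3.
<p,q> = 286/15

Expand the product: p(x)·q(x) = -4*x^4 + 4*x^2 - 12*x + 9.
∫_{-1}^{1} of each monomial x^k gives [2/(k+1) if k even, 0 if k odd]. Integrating term-by-term (or equivalently evaluating the antiderivative F(x) = -4*x^5/5 + 4*x^3/3 - 6*x^2 + 9*x at the endpoints):
  F(1) − F(−1) = 53/15 − (-233/15) = 286/15.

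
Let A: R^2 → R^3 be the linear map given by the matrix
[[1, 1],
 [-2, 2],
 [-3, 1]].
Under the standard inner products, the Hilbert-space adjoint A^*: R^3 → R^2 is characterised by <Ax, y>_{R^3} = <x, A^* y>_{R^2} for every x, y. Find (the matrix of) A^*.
A^* = A^T =
[[1, -2, -3],
 [1, 2, 1]]

For real matrices with standard dot products, the defining identity <Ax, y> = <x, A^* y> gives (Ax)^T y = x^T (A^*) y, i.e. x^T A^T y = x^T (A^*) y. Since this holds for all x, y, we must have A^* = A^T. Therefore
A^* =
[[1, -2, -3],
 [1, 2, 1]].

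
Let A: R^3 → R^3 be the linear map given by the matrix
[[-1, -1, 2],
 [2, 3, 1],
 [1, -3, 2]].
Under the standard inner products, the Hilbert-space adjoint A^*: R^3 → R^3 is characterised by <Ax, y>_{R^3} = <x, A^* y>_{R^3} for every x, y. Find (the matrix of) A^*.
A^* = A^T =
[[-1, 2, 1],
 [-1, 3, -3],
 [2, 1, 2]]

For real matrices with standard dot products, the defining identity <Ax, y> = <x, A^* y> gives (Ax)^T y = x^T (A^*) y, i.e. x^T A^T y = x^T (A^*) y. Since this holds for all x, y, we must have A^* = A^T. Therefore
A^* =
[[-1, 2, 1],
 [-1, 3, -3],
 [2, 1, 2]].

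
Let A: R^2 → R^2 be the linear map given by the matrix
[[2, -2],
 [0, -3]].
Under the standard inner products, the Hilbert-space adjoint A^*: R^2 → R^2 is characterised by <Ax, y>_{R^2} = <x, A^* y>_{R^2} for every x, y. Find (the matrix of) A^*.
A^* = A^T =
[[2, 0],
 [-2, -3]]

For real matrices with standard dot products, the defining identity <Ax, y> = <x, A^* y> gives (Ax)^T y = x^T (A^*) y, i.e. x^T A^T y = x^T (A^*) y. Since this holds for all x, y, we must have A^* = A^T. Therefore
A^* =
[[2, 0],
 [-2, -3]].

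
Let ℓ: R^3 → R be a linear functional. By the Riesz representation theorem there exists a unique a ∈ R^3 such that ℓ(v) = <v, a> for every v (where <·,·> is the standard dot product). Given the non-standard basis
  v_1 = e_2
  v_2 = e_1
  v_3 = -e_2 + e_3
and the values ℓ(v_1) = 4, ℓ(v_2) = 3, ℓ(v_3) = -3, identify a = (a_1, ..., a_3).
a = (3, 4, 1)

Write a = (a_1, ..., a_3) in the standard basis. For each basis vector v_i, ℓ(v_i) = <v_i, a> is a linear equation in the a_j's. Collect the n equations into a matrix system V a = ℓ, where row i of V is v_i (expressed in the standard basis). Since V is invertible (lower-triangular with 1s on the diagonal, up to permutation), solve by back-substitution:
  V =
[[0, 1, 0],
 [1, 0, 0],
 [0, -1, 1]]
  V a = (4, 3, -3)
Solving gives a = (3, 4, 1).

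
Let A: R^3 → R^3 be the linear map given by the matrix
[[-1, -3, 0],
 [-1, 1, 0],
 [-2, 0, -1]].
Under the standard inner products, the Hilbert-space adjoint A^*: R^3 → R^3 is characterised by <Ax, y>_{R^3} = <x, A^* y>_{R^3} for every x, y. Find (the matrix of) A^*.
A^* = A^T =
[[-1, -1, -2],
 [-3, 1, 0],
 [0, 0, -1]]

For real matrices with standard dot products, the defining identity <Ax, y> = <x, A^* y> gives (Ax)^T y = x^T (A^*) y, i.e. x^T A^T y = x^T (A^*) y. Since this holds for all x, y, we must have A^* = A^T. Therefore
A^* =
[[-1, -1, -2],
 [-3, 1, 0],
 [0, 0, -1]].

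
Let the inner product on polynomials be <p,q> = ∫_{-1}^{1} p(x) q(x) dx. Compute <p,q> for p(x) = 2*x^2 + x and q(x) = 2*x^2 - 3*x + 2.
<p,q> = 34/15

Expand the product: p(x)·q(x) = 4*x^4 - 4*x^3 + x^2 + 2*x.
∫_{-1}^{1} of each monomial x^k gives [2/(k+1) if k even, 0 if k odd]. Integrating term-by-term (or equivalently evaluating the antiderivative F(x) = 4*x^5/5 - x^4 + x^3/3 + x^2 at the endpoints):
  F(1) − F(−1) = 17/15 − (-17/15) = 34/15.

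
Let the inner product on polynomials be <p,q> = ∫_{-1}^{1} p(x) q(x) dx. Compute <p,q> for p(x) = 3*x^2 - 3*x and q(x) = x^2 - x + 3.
<p,q> = 46/5

Expand the product: p(x)·q(x) = 3*x^4 - 6*x^3 + 12*x^2 - 9*x.
∫_{-1}^{1} of each monomial x^k gives [2/(k+1) if k even, 0 if k odd]. Integrating term-by-term (or equivalently evaluating the antiderivative F(x) = 3*x^5/5 - 3*x^4/2 + 4*x^3 - 9*x^2/2 at the endpoints):
  F(1) − F(−1) = -7/5 − (-53/5) = 46/5.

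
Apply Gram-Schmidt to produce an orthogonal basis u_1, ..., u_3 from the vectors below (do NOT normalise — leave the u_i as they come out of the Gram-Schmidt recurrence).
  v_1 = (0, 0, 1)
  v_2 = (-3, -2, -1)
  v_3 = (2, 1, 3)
Orthogonal basis:
  u_1 = (0, 0, 1)
  u_2 = (-3, -2, 0)
  u_3 = (2/13, -3/13, 0)

Apply the Gram-Schmidt recurrence
  u_1 = v_1
  u_i = v_i − Σ_{j<i} ((v_i · u_j) / (u_j · u_j)) · u_j.

Step by step this gives:
  u_1 = (0, 0, 1)
  u_2 = (-3, -2, 0)
  u_3 = (2/13, -3/13, 0)

Orthogonality check:
  u_2 · u_1 = 0 (should be 0)
  u_3 · u_1 = 0 (should be 0)
  u_3 · u_2 = 0 (should be 0)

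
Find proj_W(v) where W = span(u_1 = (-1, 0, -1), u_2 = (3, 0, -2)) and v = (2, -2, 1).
proj_W(v) = (2, 0, 1)

Set up U = [u_1 | ... | u_2] ∈ R^(3×2). The projector onto W = col(U) is P = U (U^T U)^(-1) U^T.
Compute U^T U =
  [2, -1]
  [-1, 13],
and U^T v = (-3, 4).
Solve U^T U · c = U^T v for the coefficients: c = (-7/5, 1/5). The projection is proj_W(v) = U c.
Check: (v - proj_W(v)) · u_1 = 0  (should be 0).
Check: (v - proj_W(v)) · u_2 = 0  (should be 0).
Result: proj_W(v) = (2, 0, 1).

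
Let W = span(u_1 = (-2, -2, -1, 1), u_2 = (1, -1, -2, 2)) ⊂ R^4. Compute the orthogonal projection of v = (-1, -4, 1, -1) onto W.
proj_W(v) = (-5/2, -3/2, 0, 0)

Set up U = [u_1 | ... | u_2] ∈ R^(4×2). The projector onto W = col(U) is P = U (U^T U)^(-1) U^T.
Compute U^T U =
  [10, 4]
  [4, 10],
and U^T v = (8, -1).
Solve U^T U · c = U^T v for the coefficients: c = (1, -1/2). The projection is proj_W(v) = U c.
Check: (v - proj_W(v)) · u_1 = 0  (should be 0).
Check: (v - proj_W(v)) · u_2 = 0  (should be 0).
Result: proj_W(v) = (-5/2, -3/2, 0, 0).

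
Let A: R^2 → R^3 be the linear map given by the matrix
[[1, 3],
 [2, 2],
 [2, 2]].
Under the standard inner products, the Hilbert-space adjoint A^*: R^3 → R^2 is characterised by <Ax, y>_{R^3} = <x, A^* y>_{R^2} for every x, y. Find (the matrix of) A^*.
A^* = A^T =
[[1, 2, 2],
 [3, 2, 2]]

For real matrices with standard dot products, the defining identity <Ax, y> = <x, A^* y> gives (Ax)^T y = x^T (A^*) y, i.e. x^T A^T y = x^T (A^*) y. Since this holds for all x, y, we must have A^* = A^T. Therefore
A^* =
[[1, 2, 2],
 [3, 2, 2]].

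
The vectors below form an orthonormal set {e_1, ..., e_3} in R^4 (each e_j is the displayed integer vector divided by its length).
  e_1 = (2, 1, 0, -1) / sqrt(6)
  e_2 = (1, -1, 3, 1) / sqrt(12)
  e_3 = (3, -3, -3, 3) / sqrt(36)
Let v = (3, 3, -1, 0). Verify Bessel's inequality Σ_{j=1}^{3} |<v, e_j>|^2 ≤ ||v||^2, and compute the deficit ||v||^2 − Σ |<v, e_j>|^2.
Σ |<v, e_j>|^2 = 29/2; ||v||^2 = 19; deficit = 9/2

Write each e_j = u_j / sqrt(<u_j, u_j>) where u_j is the displayed integer vector. Then <v, e_j> = <v, u_j> / sqrt(<u_j, u_j>), so |<v, e_j>|^2 = <v, u_j>^2 / <u_j, u_j>.
Coefficients: <v, e_1> = 9/sqrt(6), <v, e_2> = -3/sqrt(12), <v, e_3> = 3/sqrt(36).
Square and sum: Σ |<v, e_j>|^2 = 29/2.
Compute ||v||^2 = v·v = 19.
Deficit = 19 − 29/2 = 9/2 ≥ 0, confirming Bessel's inequality. (The deficit equals ||v − Σ <v,e_j> e_j||^2, the squared distance from v to span{e_j}.)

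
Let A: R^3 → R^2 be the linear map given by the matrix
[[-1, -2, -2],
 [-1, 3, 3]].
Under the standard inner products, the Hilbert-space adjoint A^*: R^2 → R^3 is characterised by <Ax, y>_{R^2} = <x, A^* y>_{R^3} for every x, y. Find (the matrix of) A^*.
A^* = A^T =
[[-1, -1],
 [-2, 3],
 [-2, 3]]

For real matrices with standard dot products, the defining identity <Ax, y> = <x, A^* y> gives (Ax)^T y = x^T (A^*) y, i.e. x^T A^T y = x^T (A^*) y. Since this holds for all x, y, we must have A^* = A^T. Therefore
A^* =
[[-1, -1],
 [-2, 3],
 [-2, 3]].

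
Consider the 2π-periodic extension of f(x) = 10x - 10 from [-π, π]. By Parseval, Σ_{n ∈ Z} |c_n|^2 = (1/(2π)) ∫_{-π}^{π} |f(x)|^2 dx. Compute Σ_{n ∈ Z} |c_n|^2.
Σ |c_n|^2 = 100π^2/3 + 100

Expand and integrate term by term over [-π, π]:
  ∫ (10x)^2 dx = 100·(2π^3/3); ∫ 2·10·(-10)·x dx = 0 (odd integrand); ∫ (-10)^2 dx = 100·2π.
So (1/(2π)) ∫_{-π}^{π} (10x - 10)^2 dx = 100π^2/3 + 100 = 100π^2/3 + 100.
Parseval ⇒ Σ |c_n|^2 = 100π^2/3 + 100.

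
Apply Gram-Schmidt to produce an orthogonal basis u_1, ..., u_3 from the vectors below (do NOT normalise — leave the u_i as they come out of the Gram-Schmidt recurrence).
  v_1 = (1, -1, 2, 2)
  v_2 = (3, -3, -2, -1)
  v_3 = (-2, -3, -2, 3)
Orthogonal basis:
  u_1 = (1, -1, 2, 2)
  u_2 = (3, -3, -2, -1)
  u_3 = (-649/230, -501/230, -259/115, 296/115)

Apply the Gram-Schmidt recurrence
  u_1 = v_1
  u_i = v_i − Σ_{j<i} ((v_i · u_j) / (u_j · u_j)) · u_j.

Step by step this gives:
  u_1 = (1, -1, 2, 2)
  u_2 = (3, -3, -2, -1)
  u_3 = (-649/230, -501/230, -259/115, 296/115)

Orthogonality check:
  u_2 · u_1 = 0 (should be 0)
  u_3 · u_1 = 0 (should be 0)
  u_3 · u_2 = 0 (should be 0)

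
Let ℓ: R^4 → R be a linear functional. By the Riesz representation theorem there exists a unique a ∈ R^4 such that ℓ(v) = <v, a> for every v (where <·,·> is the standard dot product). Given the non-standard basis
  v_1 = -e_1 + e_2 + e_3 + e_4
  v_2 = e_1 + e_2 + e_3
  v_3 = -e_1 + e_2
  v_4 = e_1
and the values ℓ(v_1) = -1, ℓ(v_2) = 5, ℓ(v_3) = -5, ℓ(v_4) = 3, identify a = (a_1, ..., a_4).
a = (3, -2, 4, 0)

Write a = (a_1, ..., a_4) in the standard basis. For each basis vector v_i, ℓ(v_i) = <v_i, a> is a linear equation in the a_j's. Collect the n equations into a matrix system V a = ℓ, where row i of V is v_i (expressed in the standard basis). Since V is invertible (lower-triangular with 1s on the diagonal, up to permutation), solve by back-substitution:
  V =
[[-1, 1, 1, 1],
 [1, 1, 1, 0],
 [-1, 1, 0, 0],
 [1, 0, 0, 0]]
  V a = (-1, 5, -5, 3)
Solving gives a = (3, -2, 4, 0).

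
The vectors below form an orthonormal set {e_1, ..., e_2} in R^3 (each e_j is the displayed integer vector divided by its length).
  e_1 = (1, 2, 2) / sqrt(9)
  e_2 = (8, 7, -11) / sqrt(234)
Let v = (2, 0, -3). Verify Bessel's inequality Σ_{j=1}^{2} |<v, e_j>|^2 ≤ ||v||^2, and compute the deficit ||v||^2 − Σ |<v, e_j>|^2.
Σ |<v, e_j>|^2 = 313/26; ||v||^2 = 13; deficit = 25/26

Write each e_j = u_j / sqrt(<u_j, u_j>) where u_j is the displayed integer vector. Then <v, e_j> = <v, u_j> / sqrt(<u_j, u_j>), so |<v, e_j>|^2 = <v, u_j>^2 / <u_j, u_j>.
Coefficients: <v, e_1> = -4/sqrt(9), <v, e_2> = 49/sqrt(234).
Square and sum: Σ |<v, e_j>|^2 = 313/26.
Compute ||v||^2 = v·v = 13.
Deficit = 13 − 313/26 = 25/26 ≥ 0, confirming Bessel's inequality. (The deficit equals ||v − Σ <v,e_j> e_j||^2, the squared distance from v to span{e_j}.)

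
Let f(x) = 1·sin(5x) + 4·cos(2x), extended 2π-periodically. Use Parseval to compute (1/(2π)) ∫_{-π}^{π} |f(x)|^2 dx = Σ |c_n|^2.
Σ |c_n|^2 = 17/2

Expand |f|^2 and use orthogonality of {sin(nx), cos(mx)} on [-π, π]:
  ∫_{-π}^{π} sin(nx)^2 dx = π, ∫ cos(mx)^2 dx = π, and cross terms integrate to 0.
So ∫_{-π}^{π} f(x)^2 dx = 1^2 · π + 4^2 · π = (1 + 16)π.
Divide by 2π: (1 + 16)/2 = 17/2.
By Parseval, this equals Σ |c_n|^2.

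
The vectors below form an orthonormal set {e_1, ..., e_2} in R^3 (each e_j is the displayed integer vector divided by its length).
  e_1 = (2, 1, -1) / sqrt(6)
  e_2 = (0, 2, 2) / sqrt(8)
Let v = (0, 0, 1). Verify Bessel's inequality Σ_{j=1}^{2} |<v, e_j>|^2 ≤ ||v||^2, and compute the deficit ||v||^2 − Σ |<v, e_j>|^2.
Σ |<v, e_j>|^2 = 2/3; ||v||^2 = 1; deficit = 1/3

Write each e_j = u_j / sqrt(<u_j, u_j>) where u_j is the displayed integer vector. Then <v, e_j> = <v, u_j> / sqrt(<u_j, u_j>), so |<v, e_j>|^2 = <v, u_j>^2 / <u_j, u_j>.
Coefficients: <v, e_1> = -1/sqrt(6), <v, e_2> = 2/sqrt(8).
Square and sum: Σ |<v, e_j>|^2 = 2/3.
Compute ||v||^2 = v·v = 1.
Deficit = 1 − 2/3 = 1/3 ≥ 0, confirming Bessel's inequality. (The deficit equals ||v − Σ <v,e_j> e_j||^2, the squared distance from v to span{e_j}.)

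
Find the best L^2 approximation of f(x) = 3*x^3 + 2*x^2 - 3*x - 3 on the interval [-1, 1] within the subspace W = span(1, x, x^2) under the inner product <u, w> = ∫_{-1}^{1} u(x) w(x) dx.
g(x) = 2*x^2 - 6*x/5 - 3

The best approximation g ∈ W is the orthogonal projection of f onto W. Writing g = a_0 + a_1 x + a_2 x^2, the coefficients solve the normal equations G · a = b where
  G_{ij} = <φ_i, φ_j> and b_i = <f, φ_i>, with φ_0 = 1, φ_1 = x, φ_2 = x^2.
G =
  [2, 0, 2/3]
  [0, 2/3, 0]
  [2/3, 0, 2/5],
b = (-14/3, -4/5, -6/5).
Solving gives a_0 = -3, a_1 = -6/5, a_2 = 2, so
  g(x) = 2*x^2 - 6*x/5 - 3.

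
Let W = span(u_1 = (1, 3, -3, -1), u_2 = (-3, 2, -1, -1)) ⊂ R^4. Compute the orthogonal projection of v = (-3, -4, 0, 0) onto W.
proj_W(v) = (-607/251, -446/251, 571/251, 107/251)

Set up U = [u_1 | ... | u_2] ∈ R^(4×2). The projector onto W = col(U) is P = U (U^T U)^(-1) U^T.
Compute U^T U =
  [20, 7]
  [7, 15],
and U^T v = (-15, 1).
Solve U^T U · c = U^T v for the coefficients: c = (-232/251, 125/251). The projection is proj_W(v) = U c.
Check: (v - proj_W(v)) · u_1 = 0  (should be 0).
Check: (v - proj_W(v)) · u_2 = 0  (should be 0).
Result: proj_W(v) = (-607/251, -446/251, 571/251, 107/251).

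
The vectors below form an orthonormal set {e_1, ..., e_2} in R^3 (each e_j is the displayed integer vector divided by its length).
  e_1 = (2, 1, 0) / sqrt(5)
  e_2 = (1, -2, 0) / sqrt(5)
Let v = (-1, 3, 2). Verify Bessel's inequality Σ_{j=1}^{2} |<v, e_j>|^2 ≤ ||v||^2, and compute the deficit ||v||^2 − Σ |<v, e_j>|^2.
Σ |<v, e_j>|^2 = 10; ||v||^2 = 14; deficit = 4

Write each e_j = u_j / sqrt(<u_j, u_j>) where u_j is the displayed integer vector. Then <v, e_j> = <v, u_j> / sqrt(<u_j, u_j>), so |<v, e_j>|^2 = <v, u_j>^2 / <u_j, u_j>.
Coefficients: <v, e_1> = 1/sqrt(5), <v, e_2> = -7/sqrt(5).
Square and sum: Σ |<v, e_j>|^2 = 10.
Compute ||v||^2 = v·v = 14.
Deficit = 14 − 10 = 4 ≥ 0, confirming Bessel's inequality. (The deficit equals ||v − Σ <v,e_j> e_j||^2, the squared distance from v to span{e_j}.)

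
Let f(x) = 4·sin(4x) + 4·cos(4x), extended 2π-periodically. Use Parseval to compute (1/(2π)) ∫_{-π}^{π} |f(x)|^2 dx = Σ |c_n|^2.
Σ |c_n|^2 = 16

Expand |f|^2 and use orthogonality of {sin(nx), cos(mx)} on [-π, π]:
  ∫_{-π}^{π} sin(nx)^2 dx = π, ∫ cos(mx)^2 dx = π, and cross terms integrate to 0.
So ∫_{-π}^{π} f(x)^2 dx = 4^2 · π + 4^2 · π = (16 + 16)π.
Divide by 2π: (16 + 16)/2 = 16.
By Parseval, this equals Σ |c_n|^2.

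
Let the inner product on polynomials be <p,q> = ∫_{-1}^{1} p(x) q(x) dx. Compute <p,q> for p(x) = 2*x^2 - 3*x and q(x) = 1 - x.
<p,q> = 10/3

Expand the product: p(x)·q(x) = -2*x^3 + 5*x^2 - 3*x.
∫_{-1}^{1} of each monomial x^k gives [2/(k+1) if k even, 0 if k odd]. Integrating term-by-term (or equivalently evaluating the antiderivative F(x) = -x^4/2 + 5*x^3/3 - 3*x^2/2 at the endpoints):
  F(1) − F(−1) = -1/3 − (-11/3) = 10/3.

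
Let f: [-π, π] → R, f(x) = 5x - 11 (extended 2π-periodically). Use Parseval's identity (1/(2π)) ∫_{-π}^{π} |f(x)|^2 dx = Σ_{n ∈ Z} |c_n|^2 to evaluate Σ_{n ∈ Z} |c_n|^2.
Σ |c_n|^2 = 25π^2/3 + 121

Expand and integrate term by term over [-π, π]:
  ∫ (5x)^2 dx = 25·(2π^3/3); ∫ 2·5·(-11)·x dx = 0 (odd integrand); ∫ (-11)^2 dx = 121·2π.
So (1/(2π)) ∫_{-π}^{π} (5x - 11)^2 dx = 25π^2/3 + 121 = 25π^2/3 + 121.
Parseval ⇒ Σ |c_n|^2 = 25π^2/3 + 121.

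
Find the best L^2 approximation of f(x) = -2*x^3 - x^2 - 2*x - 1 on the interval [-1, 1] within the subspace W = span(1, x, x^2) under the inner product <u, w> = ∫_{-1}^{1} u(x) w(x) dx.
g(x) = -x^2 - 16*x/5 - 1

The best approximation g ∈ W is the orthogonal projection of f onto W. Writing g = a_0 + a_1 x + a_2 x^2, the coefficients solve the normal equations G · a = b where
  G_{ij} = <φ_i, φ_j> and b_i = <f, φ_i>, with φ_0 = 1, φ_1 = x, φ_2 = x^2.
G =
  [2, 0, 2/3]
  [0, 2/3, 0]
  [2/3, 0, 2/5],
b = (-8/3, -32/15, -16/15).
Solving gives a_0 = -1, a_1 = -16/5, a_2 = -1, so
  g(x) = -x^2 - 16*x/5 - 1.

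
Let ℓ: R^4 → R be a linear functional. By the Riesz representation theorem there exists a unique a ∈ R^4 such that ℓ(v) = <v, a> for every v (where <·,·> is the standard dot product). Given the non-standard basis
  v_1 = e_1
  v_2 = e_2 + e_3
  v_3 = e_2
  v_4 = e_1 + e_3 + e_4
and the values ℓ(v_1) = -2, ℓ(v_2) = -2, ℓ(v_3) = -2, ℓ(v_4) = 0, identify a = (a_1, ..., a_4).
a = (-2, -2, 0, 2)

Write a = (a_1, ..., a_4) in the standard basis. For each basis vector v_i, ℓ(v_i) = <v_i, a> is a linear equation in the a_j's. Collect the n equations into a matrix system V a = ℓ, where row i of V is v_i (expressed in the standard basis). Since V is invertible (lower-triangular with 1s on the diagonal, up to permutation), solve by back-substitution:
  V =
[[1, 0, 0, 0],
 [0, 1, 1, 0],
 [0, 1, 0, 0],
 [1, 0, 1, 1]]
  V a = (-2, -2, -2, 0)
Solving gives a = (-2, -2, 0, 2).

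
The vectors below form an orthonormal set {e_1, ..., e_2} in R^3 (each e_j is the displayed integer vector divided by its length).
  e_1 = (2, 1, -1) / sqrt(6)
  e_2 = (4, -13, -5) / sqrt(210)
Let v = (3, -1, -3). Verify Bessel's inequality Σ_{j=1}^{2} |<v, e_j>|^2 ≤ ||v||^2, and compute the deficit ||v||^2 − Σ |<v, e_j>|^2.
Σ |<v, e_j>|^2 = 128/7; ||v||^2 = 19; deficit = 5/7

Write each e_j = u_j / sqrt(<u_j, u_j>) where u_j is the displayed integer vector. Then <v, e_j> = <v, u_j> / sqrt(<u_j, u_j>), so |<v, e_j>|^2 = <v, u_j>^2 / <u_j, u_j>.
Coefficients: <v, e_1> = 8/sqrt(6), <v, e_2> = 40/sqrt(210).
Square and sum: Σ |<v, e_j>|^2 = 128/7.
Compute ||v||^2 = v·v = 19.
Deficit = 19 − 128/7 = 5/7 ≥ 0, confirming Bessel's inequality. (The deficit equals ||v − Σ <v,e_j> e_j||^2, the squared distance from v to span{e_j}.)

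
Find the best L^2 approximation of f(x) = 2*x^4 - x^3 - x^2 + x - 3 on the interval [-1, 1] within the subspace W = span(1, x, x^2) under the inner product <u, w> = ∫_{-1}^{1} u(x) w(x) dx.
g(x) = 5*x^2/7 + 2*x/5 - 111/35

The best approximation g ∈ W is the orthogonal projection of f onto W. Writing g = a_0 + a_1 x + a_2 x^2, the coefficients solve the normal equations G · a = b where
  G_{ij} = <φ_i, φ_j> and b_i = <f, φ_i>, with φ_0 = 1, φ_1 = x, φ_2 = x^2.
G =
  [2, 0, 2/3]
  [0, 2/3, 0]
  [2/3, 0, 2/5],
b = (-88/15, 4/15, -64/35).
Solving gives a_0 = -111/35, a_1 = 2/5, a_2 = 5/7, so
  g(x) = 5*x^2/7 + 2*x/5 - 111/35.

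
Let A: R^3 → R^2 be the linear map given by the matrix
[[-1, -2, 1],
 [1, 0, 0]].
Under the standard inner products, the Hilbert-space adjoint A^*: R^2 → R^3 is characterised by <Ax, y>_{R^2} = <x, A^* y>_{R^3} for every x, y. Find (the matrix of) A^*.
A^* = A^T =
[[-1, 1],
 [-2, 0],
 [1, 0]]

For real matrices with standard dot products, the defining identity <Ax, y> = <x, A^* y> gives (Ax)^T y = x^T (A^*) y, i.e. x^T A^T y = x^T (A^*) y. Since this holds for all x, y, we must have A^* = A^T. Therefore
A^* =
[[-1, 1],
 [-2, 0],
 [1, 0]].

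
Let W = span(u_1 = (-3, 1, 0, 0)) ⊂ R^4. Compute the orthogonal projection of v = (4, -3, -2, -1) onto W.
proj_W(v) = (9/2, -3/2, 0, 0)

Set up U = [u_1 | ... | u_1] ∈ R^(4×1). The projector onto W = col(U) is P = U (U^T U)^(-1) U^T.
Compute U^T U =
  [10],
and U^T v = (-15).
Solve U^T U · c = U^T v for the coefficients: c = (-3/2). The projection is proj_W(v) = U c.
Check: (v - proj_W(v)) · u_1 = 0  (should be 0).
Result: proj_W(v) = (9/2, -3/2, 0, 0).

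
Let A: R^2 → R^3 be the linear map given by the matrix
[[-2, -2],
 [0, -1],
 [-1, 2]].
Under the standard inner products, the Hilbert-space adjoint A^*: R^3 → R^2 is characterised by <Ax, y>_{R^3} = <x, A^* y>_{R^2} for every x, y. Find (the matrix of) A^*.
A^* = A^T =
[[-2, 0, -1],
 [-2, -1, 2]]

For real matrices with standard dot products, the defining identity <Ax, y> = <x, A^* y> gives (Ax)^T y = x^T (A^*) y, i.e. x^T A^T y = x^T (A^*) y. Since this holds for all x, y, we must have A^* = A^T. Therefore
A^* =
[[-2, 0, -1],
 [-2, -1, 2]].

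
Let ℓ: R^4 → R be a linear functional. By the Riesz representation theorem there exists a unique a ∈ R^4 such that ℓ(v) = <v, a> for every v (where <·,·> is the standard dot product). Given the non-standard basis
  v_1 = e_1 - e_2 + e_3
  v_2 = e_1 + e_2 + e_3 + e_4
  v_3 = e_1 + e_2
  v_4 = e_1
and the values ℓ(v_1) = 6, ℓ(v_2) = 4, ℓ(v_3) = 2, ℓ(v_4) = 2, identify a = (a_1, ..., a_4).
a = (2, 0, 4, -2)

Write a = (a_1, ..., a_4) in the standard basis. For each basis vector v_i, ℓ(v_i) = <v_i, a> is a linear equation in the a_j's. Collect the n equations into a matrix system V a = ℓ, where row i of V is v_i (expressed in the standard basis). Since V is invertible (lower-triangular with 1s on the diagonal, up to permutation), solve by back-substitution:
  V =
[[1, -1, 1, 0],
 [1, 1, 1, 1],
 [1, 1, 0, 0],
 [1, 0, 0, 0]]
  V a = (6, 4, 2, 2)
Solving gives a = (2, 0, 4, -2).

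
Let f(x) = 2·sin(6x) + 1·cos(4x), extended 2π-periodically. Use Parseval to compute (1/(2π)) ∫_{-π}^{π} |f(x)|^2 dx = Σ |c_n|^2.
Σ |c_n|^2 = 5/2

Expand |f|^2 and use orthogonality of {sin(nx), cos(mx)} on [-π, π]:
  ∫_{-π}^{π} sin(nx)^2 dx = π, ∫ cos(mx)^2 dx = π, and cross terms integrate to 0.
So ∫_{-π}^{π} f(x)^2 dx = 2^2 · π + 1^2 · π = (4 + 1)π.
Divide by 2π: (4 + 1)/2 = 5/2.
By Parseval, this equals Σ |c_n|^2.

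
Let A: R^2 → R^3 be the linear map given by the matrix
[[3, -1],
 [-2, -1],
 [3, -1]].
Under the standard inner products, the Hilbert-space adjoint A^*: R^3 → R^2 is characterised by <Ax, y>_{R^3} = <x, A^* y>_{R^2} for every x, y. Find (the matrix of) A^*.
A^* = A^T =
[[3, -2, 3],
 [-1, -1, -1]]

For real matrices with standard dot products, the defining identity <Ax, y> = <x, A^* y> gives (Ax)^T y = x^T (A^*) y, i.e. x^T A^T y = x^T (A^*) y. Since this holds for all x, y, we must have A^* = A^T. Therefore
A^* =
[[3, -2, 3],
 [-1, -1, -1]].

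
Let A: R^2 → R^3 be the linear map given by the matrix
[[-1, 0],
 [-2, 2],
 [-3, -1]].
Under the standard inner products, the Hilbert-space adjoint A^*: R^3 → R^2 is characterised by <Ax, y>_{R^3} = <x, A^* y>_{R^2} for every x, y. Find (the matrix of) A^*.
A^* = A^T =
[[-1, -2, -3],
 [0, 2, -1]]

For real matrices with standard dot products, the defining identity <Ax, y> = <x, A^* y> gives (Ax)^T y = x^T (A^*) y, i.e. x^T A^T y = x^T (A^*) y. Since this holds for all x, y, we must have A^* = A^T. Therefore
A^* =
[[-1, -2, -3],
 [0, 2, -1]].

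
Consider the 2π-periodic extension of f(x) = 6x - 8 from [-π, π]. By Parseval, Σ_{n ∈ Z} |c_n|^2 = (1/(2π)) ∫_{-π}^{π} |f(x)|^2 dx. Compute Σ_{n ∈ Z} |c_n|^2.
Σ |c_n|^2 = 12π^2 + 64

Expand and integrate term by term over [-π, π]:
  ∫ (6x)^2 dx = 36·(2π^3/3); ∫ 2·6·(-8)·x dx = 0 (odd integrand); ∫ (-8)^2 dx = 64·2π.
So (1/(2π)) ∫_{-π}^{π} (6x - 8)^2 dx = 36π^2/3 + 64 = 12π^2 + 64.
Parseval ⇒ Σ |c_n|^2 = 12π^2 + 64.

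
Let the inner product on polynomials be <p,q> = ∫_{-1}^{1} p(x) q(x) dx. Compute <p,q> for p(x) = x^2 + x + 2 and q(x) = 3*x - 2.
<p,q> = -22/3

Expand the product: p(x)·q(x) = 3*x^3 + x^2 + 4*x - 4.
∫_{-1}^{1} of each monomial x^k gives [2/(k+1) if k even, 0 if k odd]. Integrating term-by-term (or equivalently evaluating the antiderivative F(x) = 3*x^4/4 + x^3/3 + 2*x^2 - 4*x at the endpoints):
  F(1) − F(−1) = -11/12 − (77/12) = -22/3.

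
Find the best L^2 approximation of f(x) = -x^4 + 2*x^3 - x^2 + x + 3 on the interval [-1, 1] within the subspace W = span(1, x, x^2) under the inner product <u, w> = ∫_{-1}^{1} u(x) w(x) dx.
g(x) = -13*x^2/7 + 11*x/5 + 108/35

The best approximation g ∈ W is the orthogonal projection of f onto W. Writing g = a_0 + a_1 x + a_2 x^2, the coefficients solve the normal equations G · a = b where
  G_{ij} = <φ_i, φ_j> and b_i = <f, φ_i>, with φ_0 = 1, φ_1 = x, φ_2 = x^2.
G =
  [2, 0, 2/3]
  [0, 2/3, 0]
  [2/3, 0, 2/5],
b = (74/15, 22/15, 46/35).
Solving gives a_0 = 108/35, a_1 = 11/5, a_2 = -13/7, so
  g(x) = -13*x^2/7 + 11*x/5 + 108/35.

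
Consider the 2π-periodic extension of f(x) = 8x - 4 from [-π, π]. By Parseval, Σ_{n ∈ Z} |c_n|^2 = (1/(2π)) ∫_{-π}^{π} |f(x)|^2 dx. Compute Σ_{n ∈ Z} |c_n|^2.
Σ |c_n|^2 = 64π^2/3 + 16

Expand and integrate term by term over [-π, π]:
  ∫ (8x)^2 dx = 64·(2π^3/3); ∫ 2·8·(-4)·x dx = 0 (odd integrand); ∫ (-4)^2 dx = 16·2π.
So (1/(2π)) ∫_{-π}^{π} (8x - 4)^2 dx = 64π^2/3 + 16 = 64π^2/3 + 16.
Parseval ⇒ Σ |c_n|^2 = 64π^2/3 + 16.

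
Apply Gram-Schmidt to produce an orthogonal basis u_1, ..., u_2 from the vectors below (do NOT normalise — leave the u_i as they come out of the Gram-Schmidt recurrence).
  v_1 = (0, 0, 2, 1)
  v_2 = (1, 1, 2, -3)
Orthogonal basis:
  u_1 = (0, 0, 2, 1)
  u_2 = (1, 1, 8/5, -16/5)

Apply the Gram-Schmidt recurrence
  u_1 = v_1
  u_i = v_i − Σ_{j<i} ((v_i · u_j) / (u_j · u_j)) · u_j.

Step by step this gives:
  u_1 = (0, 0, 2, 1)
  u_2 = (1, 1, 8/5, -16/5)

Orthogonality check:
  u_2 · u_1 = 0 (should be 0)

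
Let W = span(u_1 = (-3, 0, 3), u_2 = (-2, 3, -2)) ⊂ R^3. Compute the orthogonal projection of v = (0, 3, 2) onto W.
proj_W(v) = (-27/17, 15/17, 7/17)

Set up U = [u_1 | ... | u_2] ∈ R^(3×2). The projector onto W = col(U) is P = U (U^T U)^(-1) U^T.
Compute U^T U =
  [18, 0]
  [0, 17],
and U^T v = (6, 5).
Solve U^T U · c = U^T v for the coefficients: c = (1/3, 5/17). The projection is proj_W(v) = U c.
Check: (v - proj_W(v)) · u_1 = 0  (should be 0).
Check: (v - proj_W(v)) · u_2 = 0  (should be 0).
Result: proj_W(v) = (-27/17, 15/17, 7/17).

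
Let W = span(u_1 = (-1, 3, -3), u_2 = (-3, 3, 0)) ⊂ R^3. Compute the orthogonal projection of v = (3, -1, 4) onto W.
proj_W(v) = (12/11, -32/11, 30/11)

Set up U = [u_1 | ... | u_2] ∈ R^(3×2). The projector onto W = col(U) is P = U (U^T U)^(-1) U^T.
Compute U^T U =
  [19, 12]
  [12, 18],
and U^T v = (-18, -12).
Solve U^T U · c = U^T v for the coefficients: c = (-10/11, -2/33). The projection is proj_W(v) = U c.
Check: (v - proj_W(v)) · u_1 = 0  (should be 0).
Check: (v - proj_W(v)) · u_2 = 0  (should be 0).
Result: proj_W(v) = (12/11, -32/11, 30/11).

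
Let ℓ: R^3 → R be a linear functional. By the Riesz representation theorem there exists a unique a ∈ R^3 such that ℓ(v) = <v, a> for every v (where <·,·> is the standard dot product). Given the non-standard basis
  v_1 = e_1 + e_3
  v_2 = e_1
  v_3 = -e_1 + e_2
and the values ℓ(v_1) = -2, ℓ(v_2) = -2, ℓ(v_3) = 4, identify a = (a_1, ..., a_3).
a = (-2, 2, 0)

Write a = (a_1, ..., a_3) in the standard basis. For each basis vector v_i, ℓ(v_i) = <v_i, a> is a linear equation in the a_j's. Collect the n equations into a matrix system V a = ℓ, where row i of V is v_i (expressed in the standard basis). Since V is invertible (lower-triangular with 1s on the diagonal, up to permutation), solve by back-substitution:
  V =
[[1, 0, 1],
 [1, 0, 0],
 [-1, 1, 0]]
  V a = (-2, -2, 4)
Solving gives a = (-2, 2, 0).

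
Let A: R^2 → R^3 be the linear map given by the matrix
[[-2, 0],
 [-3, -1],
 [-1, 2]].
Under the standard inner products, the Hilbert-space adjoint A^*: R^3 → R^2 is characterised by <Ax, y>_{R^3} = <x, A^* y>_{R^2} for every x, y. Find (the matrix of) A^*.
A^* = A^T =
[[-2, -3, -1],
 [0, -1, 2]]

For real matrices with standard dot products, the defining identity <Ax, y> = <x, A^* y> gives (Ax)^T y = x^T (A^*) y, i.e. x^T A^T y = x^T (A^*) y. Since this holds for all x, y, we must have A^* = A^T. Therefore
A^* =
[[-2, -3, -1],
 [0, -1, 2]].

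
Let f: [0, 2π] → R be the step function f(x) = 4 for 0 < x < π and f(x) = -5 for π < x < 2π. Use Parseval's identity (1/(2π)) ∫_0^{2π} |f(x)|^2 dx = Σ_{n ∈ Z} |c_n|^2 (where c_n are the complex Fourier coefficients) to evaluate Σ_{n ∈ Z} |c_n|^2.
Σ |c_n|^2 = 41/2

Parseval equates the L^2 energy of f (normalised by 1/(2π)) with the ℓ^2 sum of its Fourier coefficients: (1/(2π)) ∫_0^{2π} |f|^2 = Σ |c_n|^2.
Compute the left side: (1/(2π)) [∫_0^π 4^2 dx + ∫_π^{2π} (-5)^2 dx] = (1/(2π)) · (16π + 25π) = (16 + 25)/2 = 41/2.
So Σ_{n ∈ Z} |c_n|^2 = 41/2.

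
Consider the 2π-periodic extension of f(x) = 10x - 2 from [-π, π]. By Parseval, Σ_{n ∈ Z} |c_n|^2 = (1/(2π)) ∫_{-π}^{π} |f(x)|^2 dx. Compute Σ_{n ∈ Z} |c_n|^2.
Σ |c_n|^2 = 100π^2/3 + 4

Expand and integrate term by term over [-π, π]:
  ∫ (10x)^2 dx = 100·(2π^3/3); ∫ 2·10·(-2)·x dx = 0 (odd integrand); ∫ (-2)^2 dx = 4·2π.
So (1/(2π)) ∫_{-π}^{π} (10x - 2)^2 dx = 100π^2/3 + 4 = 100π^2/3 + 4.
Parseval ⇒ Σ |c_n|^2 = 100π^2/3 + 4.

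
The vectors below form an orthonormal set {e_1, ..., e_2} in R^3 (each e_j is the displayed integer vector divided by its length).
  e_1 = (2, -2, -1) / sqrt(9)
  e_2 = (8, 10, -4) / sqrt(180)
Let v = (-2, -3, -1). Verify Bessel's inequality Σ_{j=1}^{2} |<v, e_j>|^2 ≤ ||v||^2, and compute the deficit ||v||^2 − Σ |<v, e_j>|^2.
Σ |<v, e_j>|^2 = 54/5; ||v||^2 = 14; deficit = 16/5

Write each e_j = u_j / sqrt(<u_j, u_j>) where u_j is the displayed integer vector. Then <v, e_j> = <v, u_j> / sqrt(<u_j, u_j>), so |<v, e_j>|^2 = <v, u_j>^2 / <u_j, u_j>.
Coefficients: <v, e_1> = 3/sqrt(9), <v, e_2> = -42/sqrt(180).
Square and sum: Σ |<v, e_j>|^2 = 54/5.
Compute ||v||^2 = v·v = 14.
Deficit = 14 − 54/5 = 16/5 ≥ 0, confirming Bessel's inequality. (The deficit equals ||v − Σ <v,e_j> e_j||^2, the squared distance from v to span{e_j}.)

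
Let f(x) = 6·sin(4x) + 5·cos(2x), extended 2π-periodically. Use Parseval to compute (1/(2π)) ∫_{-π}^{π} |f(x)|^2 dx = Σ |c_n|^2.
Σ |c_n|^2 = 61/2

Expand |f|^2 and use orthogonality of {sin(nx), cos(mx)} on [-π, π]:
  ∫_{-π}^{π} sin(nx)^2 dx = π, ∫ cos(mx)^2 dx = π, and cross terms integrate to 0.
So ∫_{-π}^{π} f(x)^2 dx = 6^2 · π + 5^2 · π = (36 + 25)π.
Divide by 2π: (36 + 25)/2 = 61/2.
By Parseval, this equals Σ |c_n|^2.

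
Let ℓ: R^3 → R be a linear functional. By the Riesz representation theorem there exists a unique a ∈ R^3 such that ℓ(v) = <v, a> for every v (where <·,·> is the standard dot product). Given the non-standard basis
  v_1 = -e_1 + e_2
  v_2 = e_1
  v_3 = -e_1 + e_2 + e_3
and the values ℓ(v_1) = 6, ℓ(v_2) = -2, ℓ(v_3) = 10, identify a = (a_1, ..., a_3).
a = (-2, 4, 4)

Write a = (a_1, ..., a_3) in the standard basis. For each basis vector v_i, ℓ(v_i) = <v_i, a> is a linear equation in the a_j's. Collect the n equations into a matrix system V a = ℓ, where row i of V is v_i (expressed in the standard basis). Since V is invertible (lower-triangular with 1s on the diagonal, up to permutation), solve by back-substitution:
  V =
[[-1, 1, 0],
 [1, 0, 0],
 [-1, 1, 1]]
  V a = (6, -2, 10)
Solving gives a = (-2, 4, 4).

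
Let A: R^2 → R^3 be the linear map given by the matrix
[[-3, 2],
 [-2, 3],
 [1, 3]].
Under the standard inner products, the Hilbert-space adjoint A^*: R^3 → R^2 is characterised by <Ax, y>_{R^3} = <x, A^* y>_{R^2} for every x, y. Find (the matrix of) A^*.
A^* = A^T =
[[-3, -2, 1],
 [2, 3, 3]]

For real matrices with standard dot products, the defining identity <Ax, y> = <x, A^* y> gives (Ax)^T y = x^T (A^*) y, i.e. x^T A^T y = x^T (A^*) y. Since this holds for all x, y, we must have A^* = A^T. Therefore
A^* =
[[-3, -2, 1],
 [2, 3, 3]].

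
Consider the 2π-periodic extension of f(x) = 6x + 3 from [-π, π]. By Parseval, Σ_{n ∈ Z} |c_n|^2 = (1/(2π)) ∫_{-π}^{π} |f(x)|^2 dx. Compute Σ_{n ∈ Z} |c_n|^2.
Σ |c_n|^2 = 12π^2 + 9

Expand and integrate term by term over [-π, π]:
  ∫ (6x)^2 dx = 36·(2π^3/3); ∫ 2·6·(3)·x dx = 0 (odd integrand); ∫ 3^2 dx = 9·2π.
So (1/(2π)) ∫_{-π}^{π} (6x + 3)^2 dx = 36π^2/3 + 9 = 12π^2 + 9.
Parseval ⇒ Σ |c_n|^2 = 12π^2 + 9.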